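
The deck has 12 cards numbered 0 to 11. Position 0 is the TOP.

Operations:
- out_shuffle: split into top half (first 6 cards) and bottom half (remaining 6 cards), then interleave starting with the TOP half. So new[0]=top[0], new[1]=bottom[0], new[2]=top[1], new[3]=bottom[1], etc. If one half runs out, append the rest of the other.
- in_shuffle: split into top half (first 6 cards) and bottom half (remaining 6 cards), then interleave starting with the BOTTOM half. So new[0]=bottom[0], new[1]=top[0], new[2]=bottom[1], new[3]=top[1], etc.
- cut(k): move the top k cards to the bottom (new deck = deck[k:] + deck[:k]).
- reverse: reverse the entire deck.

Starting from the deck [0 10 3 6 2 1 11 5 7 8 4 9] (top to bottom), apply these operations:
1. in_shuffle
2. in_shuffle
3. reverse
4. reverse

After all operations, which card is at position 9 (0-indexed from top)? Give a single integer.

Answer: 7

Derivation:
After op 1 (in_shuffle): [11 0 5 10 7 3 8 6 4 2 9 1]
After op 2 (in_shuffle): [8 11 6 0 4 5 2 10 9 7 1 3]
After op 3 (reverse): [3 1 7 9 10 2 5 4 0 6 11 8]
After op 4 (reverse): [8 11 6 0 4 5 2 10 9 7 1 3]
Position 9: card 7.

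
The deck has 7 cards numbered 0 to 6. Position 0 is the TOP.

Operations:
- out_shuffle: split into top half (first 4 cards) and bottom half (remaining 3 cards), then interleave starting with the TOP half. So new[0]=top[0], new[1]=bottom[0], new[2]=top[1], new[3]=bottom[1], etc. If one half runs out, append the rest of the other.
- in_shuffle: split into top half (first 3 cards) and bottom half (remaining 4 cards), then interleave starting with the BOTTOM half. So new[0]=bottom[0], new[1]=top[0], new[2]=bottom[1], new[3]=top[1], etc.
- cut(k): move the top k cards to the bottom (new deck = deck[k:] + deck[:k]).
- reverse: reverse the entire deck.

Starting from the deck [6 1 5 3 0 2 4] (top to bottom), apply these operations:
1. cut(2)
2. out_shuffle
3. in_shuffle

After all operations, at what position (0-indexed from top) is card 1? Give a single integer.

After op 1 (cut(2)): [5 3 0 2 4 6 1]
After op 2 (out_shuffle): [5 4 3 6 0 1 2]
After op 3 (in_shuffle): [6 5 0 4 1 3 2]
Card 1 is at position 4.

Answer: 4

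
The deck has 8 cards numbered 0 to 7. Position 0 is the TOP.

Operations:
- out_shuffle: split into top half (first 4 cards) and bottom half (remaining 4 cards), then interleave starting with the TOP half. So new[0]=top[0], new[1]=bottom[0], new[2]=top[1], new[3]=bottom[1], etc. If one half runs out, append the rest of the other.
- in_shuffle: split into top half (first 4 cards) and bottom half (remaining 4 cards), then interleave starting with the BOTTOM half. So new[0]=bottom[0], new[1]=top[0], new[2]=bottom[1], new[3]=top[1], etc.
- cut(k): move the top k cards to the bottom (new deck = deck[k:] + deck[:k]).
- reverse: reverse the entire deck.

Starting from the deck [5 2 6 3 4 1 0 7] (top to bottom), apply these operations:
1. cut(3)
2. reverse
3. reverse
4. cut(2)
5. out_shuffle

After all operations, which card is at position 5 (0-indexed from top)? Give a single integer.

Answer: 3

Derivation:
After op 1 (cut(3)): [3 4 1 0 7 5 2 6]
After op 2 (reverse): [6 2 5 7 0 1 4 3]
After op 3 (reverse): [3 4 1 0 7 5 2 6]
After op 4 (cut(2)): [1 0 7 5 2 6 3 4]
After op 5 (out_shuffle): [1 2 0 6 7 3 5 4]
Position 5: card 3.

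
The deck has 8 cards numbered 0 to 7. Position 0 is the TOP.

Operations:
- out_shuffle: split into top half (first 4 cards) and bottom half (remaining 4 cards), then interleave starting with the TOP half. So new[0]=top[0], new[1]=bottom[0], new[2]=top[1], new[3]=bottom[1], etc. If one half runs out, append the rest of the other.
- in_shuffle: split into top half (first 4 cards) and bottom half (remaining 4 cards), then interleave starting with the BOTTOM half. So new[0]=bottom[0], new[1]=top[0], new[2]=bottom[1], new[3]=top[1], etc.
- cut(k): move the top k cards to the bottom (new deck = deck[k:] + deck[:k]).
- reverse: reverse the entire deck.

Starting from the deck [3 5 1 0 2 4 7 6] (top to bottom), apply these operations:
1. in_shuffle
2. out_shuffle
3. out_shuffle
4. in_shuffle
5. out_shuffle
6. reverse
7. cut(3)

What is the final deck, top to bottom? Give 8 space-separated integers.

After op 1 (in_shuffle): [2 3 4 5 7 1 6 0]
After op 2 (out_shuffle): [2 7 3 1 4 6 5 0]
After op 3 (out_shuffle): [2 4 7 6 3 5 1 0]
After op 4 (in_shuffle): [3 2 5 4 1 7 0 6]
After op 5 (out_shuffle): [3 1 2 7 5 0 4 6]
After op 6 (reverse): [6 4 0 5 7 2 1 3]
After op 7 (cut(3)): [5 7 2 1 3 6 4 0]

Answer: 5 7 2 1 3 6 4 0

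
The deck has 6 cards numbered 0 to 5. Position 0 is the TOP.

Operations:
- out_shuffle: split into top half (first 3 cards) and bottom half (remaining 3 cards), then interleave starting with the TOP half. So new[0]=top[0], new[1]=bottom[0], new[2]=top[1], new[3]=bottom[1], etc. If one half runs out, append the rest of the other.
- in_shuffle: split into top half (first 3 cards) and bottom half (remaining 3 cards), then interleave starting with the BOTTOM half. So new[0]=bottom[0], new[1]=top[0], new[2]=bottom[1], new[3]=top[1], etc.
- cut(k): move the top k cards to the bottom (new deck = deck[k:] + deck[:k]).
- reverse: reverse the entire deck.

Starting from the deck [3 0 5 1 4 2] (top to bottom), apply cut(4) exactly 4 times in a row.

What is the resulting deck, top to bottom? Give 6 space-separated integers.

Answer: 4 2 3 0 5 1

Derivation:
After op 1 (cut(4)): [4 2 3 0 5 1]
After op 2 (cut(4)): [5 1 4 2 3 0]
After op 3 (cut(4)): [3 0 5 1 4 2]
After op 4 (cut(4)): [4 2 3 0 5 1]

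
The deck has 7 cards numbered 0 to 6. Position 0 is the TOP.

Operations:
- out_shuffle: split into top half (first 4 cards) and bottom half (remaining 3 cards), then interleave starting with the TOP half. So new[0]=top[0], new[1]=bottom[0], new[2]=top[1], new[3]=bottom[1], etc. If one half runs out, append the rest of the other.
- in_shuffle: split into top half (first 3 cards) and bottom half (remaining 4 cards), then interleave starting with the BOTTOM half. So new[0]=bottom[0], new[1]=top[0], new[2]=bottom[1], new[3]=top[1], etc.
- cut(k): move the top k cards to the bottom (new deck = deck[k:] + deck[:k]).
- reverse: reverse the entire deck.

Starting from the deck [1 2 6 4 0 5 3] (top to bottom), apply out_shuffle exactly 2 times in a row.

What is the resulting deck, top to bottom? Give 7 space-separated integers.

After op 1 (out_shuffle): [1 0 2 5 6 3 4]
After op 2 (out_shuffle): [1 6 0 3 2 4 5]

Answer: 1 6 0 3 2 4 5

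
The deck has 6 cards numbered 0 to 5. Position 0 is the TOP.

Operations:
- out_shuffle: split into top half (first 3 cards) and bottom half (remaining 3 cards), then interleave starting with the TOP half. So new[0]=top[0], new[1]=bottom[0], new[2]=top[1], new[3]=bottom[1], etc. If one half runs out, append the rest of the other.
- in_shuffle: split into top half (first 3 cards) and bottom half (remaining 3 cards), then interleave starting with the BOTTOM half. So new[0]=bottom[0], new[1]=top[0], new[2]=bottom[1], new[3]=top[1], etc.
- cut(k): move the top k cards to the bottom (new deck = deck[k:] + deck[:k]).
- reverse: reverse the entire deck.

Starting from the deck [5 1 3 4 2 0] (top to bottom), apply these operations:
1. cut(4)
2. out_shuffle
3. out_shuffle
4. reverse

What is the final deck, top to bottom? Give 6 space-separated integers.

After op 1 (cut(4)): [2 0 5 1 3 4]
After op 2 (out_shuffle): [2 1 0 3 5 4]
After op 3 (out_shuffle): [2 3 1 5 0 4]
After op 4 (reverse): [4 0 5 1 3 2]

Answer: 4 0 5 1 3 2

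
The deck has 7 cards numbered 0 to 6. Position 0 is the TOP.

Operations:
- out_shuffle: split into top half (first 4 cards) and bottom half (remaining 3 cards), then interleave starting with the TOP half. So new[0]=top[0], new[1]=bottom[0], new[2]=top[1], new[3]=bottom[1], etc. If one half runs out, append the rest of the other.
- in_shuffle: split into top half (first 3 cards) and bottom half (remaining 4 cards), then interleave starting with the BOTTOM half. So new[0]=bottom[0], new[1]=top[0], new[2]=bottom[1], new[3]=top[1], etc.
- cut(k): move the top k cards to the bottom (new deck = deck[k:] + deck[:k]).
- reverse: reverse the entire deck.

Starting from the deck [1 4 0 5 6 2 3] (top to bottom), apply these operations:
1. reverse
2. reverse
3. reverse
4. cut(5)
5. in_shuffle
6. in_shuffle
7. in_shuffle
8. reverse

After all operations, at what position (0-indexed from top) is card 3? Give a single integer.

Answer: 4

Derivation:
After op 1 (reverse): [3 2 6 5 0 4 1]
After op 2 (reverse): [1 4 0 5 6 2 3]
After op 3 (reverse): [3 2 6 5 0 4 1]
After op 4 (cut(5)): [4 1 3 2 6 5 0]
After op 5 (in_shuffle): [2 4 6 1 5 3 0]
After op 6 (in_shuffle): [1 2 5 4 3 6 0]
After op 7 (in_shuffle): [4 1 3 2 6 5 0]
After op 8 (reverse): [0 5 6 2 3 1 4]
Card 3 is at position 4.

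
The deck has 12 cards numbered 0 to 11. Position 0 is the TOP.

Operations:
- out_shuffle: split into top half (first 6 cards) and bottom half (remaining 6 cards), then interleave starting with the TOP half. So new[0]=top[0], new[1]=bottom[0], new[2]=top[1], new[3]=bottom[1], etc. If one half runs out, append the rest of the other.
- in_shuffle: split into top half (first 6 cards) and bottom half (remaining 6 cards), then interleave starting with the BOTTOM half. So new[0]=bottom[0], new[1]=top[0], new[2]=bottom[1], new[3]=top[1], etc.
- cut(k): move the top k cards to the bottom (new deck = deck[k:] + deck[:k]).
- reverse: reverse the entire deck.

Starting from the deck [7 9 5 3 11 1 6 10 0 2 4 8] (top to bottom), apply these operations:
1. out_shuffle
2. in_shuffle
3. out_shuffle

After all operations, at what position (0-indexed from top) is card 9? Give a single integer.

Answer: 10

Derivation:
After op 1 (out_shuffle): [7 6 9 10 5 0 3 2 11 4 1 8]
After op 2 (in_shuffle): [3 7 2 6 11 9 4 10 1 5 8 0]
After op 3 (out_shuffle): [3 4 7 10 2 1 6 5 11 8 9 0]
Card 9 is at position 10.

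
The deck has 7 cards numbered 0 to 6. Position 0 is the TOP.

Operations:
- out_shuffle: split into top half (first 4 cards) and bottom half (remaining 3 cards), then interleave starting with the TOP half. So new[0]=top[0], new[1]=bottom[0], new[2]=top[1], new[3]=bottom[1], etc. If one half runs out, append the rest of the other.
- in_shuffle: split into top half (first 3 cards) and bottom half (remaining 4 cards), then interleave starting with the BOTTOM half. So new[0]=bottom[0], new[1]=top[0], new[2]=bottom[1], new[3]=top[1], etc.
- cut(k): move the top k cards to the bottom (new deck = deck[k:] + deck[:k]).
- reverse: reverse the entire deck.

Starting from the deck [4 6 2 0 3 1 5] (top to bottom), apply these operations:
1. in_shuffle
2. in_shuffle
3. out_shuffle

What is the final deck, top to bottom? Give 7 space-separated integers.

After op 1 (in_shuffle): [0 4 3 6 1 2 5]
After op 2 (in_shuffle): [6 0 1 4 2 3 5]
After op 3 (out_shuffle): [6 2 0 3 1 5 4]

Answer: 6 2 0 3 1 5 4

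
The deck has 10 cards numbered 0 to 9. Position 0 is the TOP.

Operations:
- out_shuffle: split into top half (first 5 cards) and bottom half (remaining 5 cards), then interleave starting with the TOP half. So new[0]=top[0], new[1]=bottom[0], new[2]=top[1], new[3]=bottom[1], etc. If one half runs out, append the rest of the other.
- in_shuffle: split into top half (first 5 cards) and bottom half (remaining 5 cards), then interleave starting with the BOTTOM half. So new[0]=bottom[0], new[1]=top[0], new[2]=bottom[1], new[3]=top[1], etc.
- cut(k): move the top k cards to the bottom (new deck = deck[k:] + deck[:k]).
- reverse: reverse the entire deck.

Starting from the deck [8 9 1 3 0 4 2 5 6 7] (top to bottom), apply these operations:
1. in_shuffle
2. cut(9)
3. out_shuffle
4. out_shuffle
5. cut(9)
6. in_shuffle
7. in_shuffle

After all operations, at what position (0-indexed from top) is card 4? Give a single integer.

After op 1 (in_shuffle): [4 8 2 9 5 1 6 3 7 0]
After op 2 (cut(9)): [0 4 8 2 9 5 1 6 3 7]
After op 3 (out_shuffle): [0 5 4 1 8 6 2 3 9 7]
After op 4 (out_shuffle): [0 6 5 2 4 3 1 9 8 7]
After op 5 (cut(9)): [7 0 6 5 2 4 3 1 9 8]
After op 6 (in_shuffle): [4 7 3 0 1 6 9 5 8 2]
After op 7 (in_shuffle): [6 4 9 7 5 3 8 0 2 1]
Card 4 is at position 1.

Answer: 1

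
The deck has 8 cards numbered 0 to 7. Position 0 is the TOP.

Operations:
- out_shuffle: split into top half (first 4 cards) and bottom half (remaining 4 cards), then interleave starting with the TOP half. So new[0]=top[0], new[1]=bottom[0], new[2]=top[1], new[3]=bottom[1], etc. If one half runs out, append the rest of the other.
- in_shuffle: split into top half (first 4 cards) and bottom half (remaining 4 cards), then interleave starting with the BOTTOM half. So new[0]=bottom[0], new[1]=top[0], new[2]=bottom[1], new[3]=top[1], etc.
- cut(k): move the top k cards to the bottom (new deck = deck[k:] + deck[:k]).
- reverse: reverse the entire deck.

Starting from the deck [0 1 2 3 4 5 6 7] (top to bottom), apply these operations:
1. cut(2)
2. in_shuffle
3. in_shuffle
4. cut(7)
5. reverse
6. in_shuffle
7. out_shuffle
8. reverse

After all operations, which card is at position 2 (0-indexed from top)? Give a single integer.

After op 1 (cut(2)): [2 3 4 5 6 7 0 1]
After op 2 (in_shuffle): [6 2 7 3 0 4 1 5]
After op 3 (in_shuffle): [0 6 4 2 1 7 5 3]
After op 4 (cut(7)): [3 0 6 4 2 1 7 5]
After op 5 (reverse): [5 7 1 2 4 6 0 3]
After op 6 (in_shuffle): [4 5 6 7 0 1 3 2]
After op 7 (out_shuffle): [4 0 5 1 6 3 7 2]
After op 8 (reverse): [2 7 3 6 1 5 0 4]
Position 2: card 3.

Answer: 3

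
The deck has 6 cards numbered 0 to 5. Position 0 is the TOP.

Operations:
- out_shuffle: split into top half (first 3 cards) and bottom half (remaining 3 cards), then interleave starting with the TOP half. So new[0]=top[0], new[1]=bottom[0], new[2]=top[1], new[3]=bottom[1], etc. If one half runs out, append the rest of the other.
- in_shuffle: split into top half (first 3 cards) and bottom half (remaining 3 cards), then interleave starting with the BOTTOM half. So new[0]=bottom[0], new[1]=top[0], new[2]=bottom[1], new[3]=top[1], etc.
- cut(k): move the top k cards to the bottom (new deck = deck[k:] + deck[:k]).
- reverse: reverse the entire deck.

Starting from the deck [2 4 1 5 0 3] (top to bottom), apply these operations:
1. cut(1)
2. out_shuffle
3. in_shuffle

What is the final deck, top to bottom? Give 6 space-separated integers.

After op 1 (cut(1)): [4 1 5 0 3 2]
After op 2 (out_shuffle): [4 0 1 3 5 2]
After op 3 (in_shuffle): [3 4 5 0 2 1]

Answer: 3 4 5 0 2 1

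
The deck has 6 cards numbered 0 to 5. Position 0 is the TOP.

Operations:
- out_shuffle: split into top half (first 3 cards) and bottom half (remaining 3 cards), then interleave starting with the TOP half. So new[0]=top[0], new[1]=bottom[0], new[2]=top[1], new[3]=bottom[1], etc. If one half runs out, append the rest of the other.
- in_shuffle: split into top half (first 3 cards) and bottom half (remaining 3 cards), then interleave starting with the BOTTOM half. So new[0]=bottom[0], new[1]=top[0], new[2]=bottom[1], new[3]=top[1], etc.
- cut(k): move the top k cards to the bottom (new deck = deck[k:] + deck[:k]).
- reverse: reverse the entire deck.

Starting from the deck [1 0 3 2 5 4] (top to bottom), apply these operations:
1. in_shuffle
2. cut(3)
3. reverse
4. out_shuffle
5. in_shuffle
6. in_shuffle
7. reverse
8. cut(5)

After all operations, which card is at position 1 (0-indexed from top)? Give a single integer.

Answer: 2

Derivation:
After op 1 (in_shuffle): [2 1 5 0 4 3]
After op 2 (cut(3)): [0 4 3 2 1 5]
After op 3 (reverse): [5 1 2 3 4 0]
After op 4 (out_shuffle): [5 3 1 4 2 0]
After op 5 (in_shuffle): [4 5 2 3 0 1]
After op 6 (in_shuffle): [3 4 0 5 1 2]
After op 7 (reverse): [2 1 5 0 4 3]
After op 8 (cut(5)): [3 2 1 5 0 4]
Position 1: card 2.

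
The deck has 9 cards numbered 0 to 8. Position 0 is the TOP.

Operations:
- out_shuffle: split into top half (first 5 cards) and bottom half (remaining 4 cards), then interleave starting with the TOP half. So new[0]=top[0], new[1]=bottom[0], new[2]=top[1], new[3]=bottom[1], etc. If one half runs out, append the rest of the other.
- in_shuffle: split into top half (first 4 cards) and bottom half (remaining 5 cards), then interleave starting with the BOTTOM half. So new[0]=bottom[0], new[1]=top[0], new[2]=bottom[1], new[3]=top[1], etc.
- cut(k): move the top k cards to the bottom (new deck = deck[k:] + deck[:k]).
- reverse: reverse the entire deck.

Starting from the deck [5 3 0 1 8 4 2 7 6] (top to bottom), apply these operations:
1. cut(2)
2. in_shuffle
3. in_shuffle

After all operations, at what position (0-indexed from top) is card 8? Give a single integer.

After op 1 (cut(2)): [0 1 8 4 2 7 6 5 3]
After op 2 (in_shuffle): [2 0 7 1 6 8 5 4 3]
After op 3 (in_shuffle): [6 2 8 0 5 7 4 1 3]
Card 8 is at position 2.

Answer: 2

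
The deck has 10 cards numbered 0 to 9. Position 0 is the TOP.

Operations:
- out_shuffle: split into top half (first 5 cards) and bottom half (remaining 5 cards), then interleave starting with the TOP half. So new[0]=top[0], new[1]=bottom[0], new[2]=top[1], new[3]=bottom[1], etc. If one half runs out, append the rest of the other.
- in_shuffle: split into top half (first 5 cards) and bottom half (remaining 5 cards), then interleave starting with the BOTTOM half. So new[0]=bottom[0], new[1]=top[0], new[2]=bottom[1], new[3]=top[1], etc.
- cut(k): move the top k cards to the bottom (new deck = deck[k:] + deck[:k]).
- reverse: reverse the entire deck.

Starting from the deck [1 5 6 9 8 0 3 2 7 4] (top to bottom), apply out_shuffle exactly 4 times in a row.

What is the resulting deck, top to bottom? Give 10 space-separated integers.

Answer: 1 8 7 9 2 6 3 5 0 4

Derivation:
After op 1 (out_shuffle): [1 0 5 3 6 2 9 7 8 4]
After op 2 (out_shuffle): [1 2 0 9 5 7 3 8 6 4]
After op 3 (out_shuffle): [1 7 2 3 0 8 9 6 5 4]
After op 4 (out_shuffle): [1 8 7 9 2 6 3 5 0 4]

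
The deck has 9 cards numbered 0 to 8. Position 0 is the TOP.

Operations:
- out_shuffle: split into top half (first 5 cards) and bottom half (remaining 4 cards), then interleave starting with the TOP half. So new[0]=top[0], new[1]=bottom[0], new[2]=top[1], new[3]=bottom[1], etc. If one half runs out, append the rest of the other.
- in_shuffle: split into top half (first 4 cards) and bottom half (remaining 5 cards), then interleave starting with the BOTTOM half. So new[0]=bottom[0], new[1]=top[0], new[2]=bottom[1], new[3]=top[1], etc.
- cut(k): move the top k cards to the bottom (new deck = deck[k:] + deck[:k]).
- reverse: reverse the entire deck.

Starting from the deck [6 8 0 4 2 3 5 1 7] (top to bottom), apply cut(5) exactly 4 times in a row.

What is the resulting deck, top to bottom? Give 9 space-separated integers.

After op 1 (cut(5)): [3 5 1 7 6 8 0 4 2]
After op 2 (cut(5)): [8 0 4 2 3 5 1 7 6]
After op 3 (cut(5)): [5 1 7 6 8 0 4 2 3]
After op 4 (cut(5)): [0 4 2 3 5 1 7 6 8]

Answer: 0 4 2 3 5 1 7 6 8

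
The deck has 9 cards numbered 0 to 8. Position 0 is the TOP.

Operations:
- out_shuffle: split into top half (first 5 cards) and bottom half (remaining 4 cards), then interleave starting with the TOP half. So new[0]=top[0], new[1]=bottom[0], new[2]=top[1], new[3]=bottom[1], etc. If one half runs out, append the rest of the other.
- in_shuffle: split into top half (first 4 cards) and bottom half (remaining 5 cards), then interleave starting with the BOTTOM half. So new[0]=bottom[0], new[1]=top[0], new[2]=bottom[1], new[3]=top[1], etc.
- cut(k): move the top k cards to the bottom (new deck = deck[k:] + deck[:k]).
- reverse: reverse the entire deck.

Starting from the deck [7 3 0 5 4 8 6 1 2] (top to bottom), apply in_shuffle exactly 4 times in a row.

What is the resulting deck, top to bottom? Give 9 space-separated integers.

Answer: 5 1 0 6 3 8 7 4 2

Derivation:
After op 1 (in_shuffle): [4 7 8 3 6 0 1 5 2]
After op 2 (in_shuffle): [6 4 0 7 1 8 5 3 2]
After op 3 (in_shuffle): [1 6 8 4 5 0 3 7 2]
After op 4 (in_shuffle): [5 1 0 6 3 8 7 4 2]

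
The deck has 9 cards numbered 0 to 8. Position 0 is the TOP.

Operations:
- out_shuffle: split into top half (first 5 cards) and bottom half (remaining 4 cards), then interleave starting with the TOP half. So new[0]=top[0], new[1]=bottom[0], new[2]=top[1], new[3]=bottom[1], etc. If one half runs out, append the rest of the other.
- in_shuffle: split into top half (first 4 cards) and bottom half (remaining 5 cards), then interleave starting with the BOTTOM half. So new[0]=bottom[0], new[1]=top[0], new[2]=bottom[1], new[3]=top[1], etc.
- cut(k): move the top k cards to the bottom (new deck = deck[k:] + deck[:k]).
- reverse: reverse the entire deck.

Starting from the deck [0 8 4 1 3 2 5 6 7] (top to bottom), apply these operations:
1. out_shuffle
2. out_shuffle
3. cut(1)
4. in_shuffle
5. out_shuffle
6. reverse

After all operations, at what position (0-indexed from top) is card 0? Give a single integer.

After op 1 (out_shuffle): [0 2 8 5 4 6 1 7 3]
After op 2 (out_shuffle): [0 6 2 1 8 7 5 3 4]
After op 3 (cut(1)): [6 2 1 8 7 5 3 4 0]
After op 4 (in_shuffle): [7 6 5 2 3 1 4 8 0]
After op 5 (out_shuffle): [7 1 6 4 5 8 2 0 3]
After op 6 (reverse): [3 0 2 8 5 4 6 1 7]
Card 0 is at position 1.

Answer: 1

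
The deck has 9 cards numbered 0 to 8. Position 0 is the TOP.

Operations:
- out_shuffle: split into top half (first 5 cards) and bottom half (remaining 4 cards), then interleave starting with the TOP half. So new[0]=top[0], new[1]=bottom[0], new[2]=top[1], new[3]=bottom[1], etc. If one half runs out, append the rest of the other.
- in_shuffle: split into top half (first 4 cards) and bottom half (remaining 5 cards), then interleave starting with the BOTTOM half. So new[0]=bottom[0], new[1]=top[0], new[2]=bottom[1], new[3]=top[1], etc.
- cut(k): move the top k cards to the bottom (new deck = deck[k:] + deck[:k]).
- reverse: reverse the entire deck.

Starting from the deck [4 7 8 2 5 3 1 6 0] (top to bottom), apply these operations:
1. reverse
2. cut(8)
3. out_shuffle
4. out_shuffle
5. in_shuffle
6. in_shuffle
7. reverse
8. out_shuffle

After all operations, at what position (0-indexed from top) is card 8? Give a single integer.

After op 1 (reverse): [0 6 1 3 5 2 8 7 4]
After op 2 (cut(8)): [4 0 6 1 3 5 2 8 7]
After op 3 (out_shuffle): [4 5 0 2 6 8 1 7 3]
After op 4 (out_shuffle): [4 8 5 1 0 7 2 3 6]
After op 5 (in_shuffle): [0 4 7 8 2 5 3 1 6]
After op 6 (in_shuffle): [2 0 5 4 3 7 1 8 6]
After op 7 (reverse): [6 8 1 7 3 4 5 0 2]
After op 8 (out_shuffle): [6 4 8 5 1 0 7 2 3]
Card 8 is at position 2.

Answer: 2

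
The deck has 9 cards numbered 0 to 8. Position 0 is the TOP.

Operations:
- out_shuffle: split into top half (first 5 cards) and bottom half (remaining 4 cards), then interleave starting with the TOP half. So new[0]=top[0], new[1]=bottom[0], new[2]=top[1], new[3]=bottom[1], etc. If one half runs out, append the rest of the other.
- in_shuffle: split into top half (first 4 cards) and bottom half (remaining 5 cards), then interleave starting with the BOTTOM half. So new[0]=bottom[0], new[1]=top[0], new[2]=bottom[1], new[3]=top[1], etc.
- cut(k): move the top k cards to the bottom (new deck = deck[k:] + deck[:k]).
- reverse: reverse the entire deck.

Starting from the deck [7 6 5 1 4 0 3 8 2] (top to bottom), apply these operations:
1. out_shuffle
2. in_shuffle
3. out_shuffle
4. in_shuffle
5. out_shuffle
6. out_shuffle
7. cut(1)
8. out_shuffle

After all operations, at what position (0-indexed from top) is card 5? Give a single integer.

Answer: 6

Derivation:
After op 1 (out_shuffle): [7 0 6 3 5 8 1 2 4]
After op 2 (in_shuffle): [5 7 8 0 1 6 2 3 4]
After op 3 (out_shuffle): [5 6 7 2 8 3 0 4 1]
After op 4 (in_shuffle): [8 5 3 6 0 7 4 2 1]
After op 5 (out_shuffle): [8 7 5 4 3 2 6 1 0]
After op 6 (out_shuffle): [8 2 7 6 5 1 4 0 3]
After op 7 (cut(1)): [2 7 6 5 1 4 0 3 8]
After op 8 (out_shuffle): [2 4 7 0 6 3 5 8 1]
Card 5 is at position 6.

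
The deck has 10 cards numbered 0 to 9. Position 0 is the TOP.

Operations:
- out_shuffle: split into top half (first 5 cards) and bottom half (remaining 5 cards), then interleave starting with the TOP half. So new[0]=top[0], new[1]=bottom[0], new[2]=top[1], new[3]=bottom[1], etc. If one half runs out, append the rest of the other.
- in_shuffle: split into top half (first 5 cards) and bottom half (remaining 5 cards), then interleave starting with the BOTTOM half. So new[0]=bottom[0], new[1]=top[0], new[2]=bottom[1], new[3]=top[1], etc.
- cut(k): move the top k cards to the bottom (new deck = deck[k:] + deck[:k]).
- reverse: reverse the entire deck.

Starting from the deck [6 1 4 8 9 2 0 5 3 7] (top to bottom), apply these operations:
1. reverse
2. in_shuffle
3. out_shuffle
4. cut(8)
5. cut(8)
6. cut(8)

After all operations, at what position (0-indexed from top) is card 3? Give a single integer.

After op 1 (reverse): [7 3 5 0 2 9 8 4 1 6]
After op 2 (in_shuffle): [9 7 8 3 4 5 1 0 6 2]
After op 3 (out_shuffle): [9 5 7 1 8 0 3 6 4 2]
After op 4 (cut(8)): [4 2 9 5 7 1 8 0 3 6]
After op 5 (cut(8)): [3 6 4 2 9 5 7 1 8 0]
After op 6 (cut(8)): [8 0 3 6 4 2 9 5 7 1]
Card 3 is at position 2.

Answer: 2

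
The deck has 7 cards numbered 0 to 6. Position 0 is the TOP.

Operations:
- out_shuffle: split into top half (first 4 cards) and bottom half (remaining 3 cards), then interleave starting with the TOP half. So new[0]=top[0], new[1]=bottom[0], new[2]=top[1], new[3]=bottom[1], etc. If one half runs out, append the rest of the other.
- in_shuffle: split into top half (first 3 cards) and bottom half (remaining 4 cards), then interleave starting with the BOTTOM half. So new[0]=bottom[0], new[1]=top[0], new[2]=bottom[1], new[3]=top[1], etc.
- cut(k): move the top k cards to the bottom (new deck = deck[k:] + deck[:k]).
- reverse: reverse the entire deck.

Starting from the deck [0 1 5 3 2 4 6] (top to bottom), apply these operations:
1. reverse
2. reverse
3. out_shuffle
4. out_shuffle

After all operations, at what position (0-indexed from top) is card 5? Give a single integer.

Answer: 1

Derivation:
After op 1 (reverse): [6 4 2 3 5 1 0]
After op 2 (reverse): [0 1 5 3 2 4 6]
After op 3 (out_shuffle): [0 2 1 4 5 6 3]
After op 4 (out_shuffle): [0 5 2 6 1 3 4]
Card 5 is at position 1.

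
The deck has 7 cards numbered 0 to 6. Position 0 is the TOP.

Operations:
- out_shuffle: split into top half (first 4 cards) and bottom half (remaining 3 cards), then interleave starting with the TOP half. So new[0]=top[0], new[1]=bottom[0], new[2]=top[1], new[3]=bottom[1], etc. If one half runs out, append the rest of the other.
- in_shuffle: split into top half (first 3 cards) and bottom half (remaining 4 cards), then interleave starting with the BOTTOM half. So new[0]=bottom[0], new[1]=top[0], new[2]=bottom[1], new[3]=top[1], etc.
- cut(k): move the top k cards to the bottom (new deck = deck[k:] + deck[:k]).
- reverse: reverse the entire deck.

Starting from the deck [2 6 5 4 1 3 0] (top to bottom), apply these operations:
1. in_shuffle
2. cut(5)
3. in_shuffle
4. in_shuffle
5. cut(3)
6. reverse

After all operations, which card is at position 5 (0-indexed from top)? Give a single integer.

Answer: 4

Derivation:
After op 1 (in_shuffle): [4 2 1 6 3 5 0]
After op 2 (cut(5)): [5 0 4 2 1 6 3]
After op 3 (in_shuffle): [2 5 1 0 6 4 3]
After op 4 (in_shuffle): [0 2 6 5 4 1 3]
After op 5 (cut(3)): [5 4 1 3 0 2 6]
After op 6 (reverse): [6 2 0 3 1 4 5]
Position 5: card 4.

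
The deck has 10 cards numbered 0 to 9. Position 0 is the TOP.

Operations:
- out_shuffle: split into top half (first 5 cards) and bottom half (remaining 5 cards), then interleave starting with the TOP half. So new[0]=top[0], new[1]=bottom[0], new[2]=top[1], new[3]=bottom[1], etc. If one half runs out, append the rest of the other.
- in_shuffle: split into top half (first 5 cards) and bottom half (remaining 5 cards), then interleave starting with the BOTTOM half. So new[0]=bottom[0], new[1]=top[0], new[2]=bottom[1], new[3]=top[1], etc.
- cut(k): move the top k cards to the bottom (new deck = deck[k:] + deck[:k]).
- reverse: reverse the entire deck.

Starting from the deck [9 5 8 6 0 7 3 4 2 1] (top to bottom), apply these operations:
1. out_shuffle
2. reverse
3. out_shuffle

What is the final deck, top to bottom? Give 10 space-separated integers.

Answer: 1 8 0 3 2 5 6 7 4 9

Derivation:
After op 1 (out_shuffle): [9 7 5 3 8 4 6 2 0 1]
After op 2 (reverse): [1 0 2 6 4 8 3 5 7 9]
After op 3 (out_shuffle): [1 8 0 3 2 5 6 7 4 9]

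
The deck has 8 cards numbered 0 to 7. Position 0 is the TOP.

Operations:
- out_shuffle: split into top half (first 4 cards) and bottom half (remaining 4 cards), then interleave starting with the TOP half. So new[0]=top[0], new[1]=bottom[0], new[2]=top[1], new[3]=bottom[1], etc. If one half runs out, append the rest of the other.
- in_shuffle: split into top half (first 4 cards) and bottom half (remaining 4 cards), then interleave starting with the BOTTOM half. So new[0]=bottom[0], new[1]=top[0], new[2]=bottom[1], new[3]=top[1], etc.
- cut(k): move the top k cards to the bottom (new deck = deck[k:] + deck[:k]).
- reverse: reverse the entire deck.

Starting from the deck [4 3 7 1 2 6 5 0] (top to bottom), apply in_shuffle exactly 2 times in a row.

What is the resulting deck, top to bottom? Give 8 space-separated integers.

Answer: 5 2 7 4 0 6 1 3

Derivation:
After op 1 (in_shuffle): [2 4 6 3 5 7 0 1]
After op 2 (in_shuffle): [5 2 7 4 0 6 1 3]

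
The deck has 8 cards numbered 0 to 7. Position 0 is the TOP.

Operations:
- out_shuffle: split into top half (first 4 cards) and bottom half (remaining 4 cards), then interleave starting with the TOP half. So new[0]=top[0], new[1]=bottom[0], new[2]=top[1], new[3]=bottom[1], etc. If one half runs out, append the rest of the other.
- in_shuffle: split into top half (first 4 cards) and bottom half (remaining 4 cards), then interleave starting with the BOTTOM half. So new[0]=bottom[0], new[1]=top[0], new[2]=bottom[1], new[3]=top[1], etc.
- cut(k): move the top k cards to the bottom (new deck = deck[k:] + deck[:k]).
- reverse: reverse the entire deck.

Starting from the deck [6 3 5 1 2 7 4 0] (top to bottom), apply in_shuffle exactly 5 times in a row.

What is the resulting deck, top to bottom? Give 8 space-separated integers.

Answer: 3 1 7 0 6 5 2 4

Derivation:
After op 1 (in_shuffle): [2 6 7 3 4 5 0 1]
After op 2 (in_shuffle): [4 2 5 6 0 7 1 3]
After op 3 (in_shuffle): [0 4 7 2 1 5 3 6]
After op 4 (in_shuffle): [1 0 5 4 3 7 6 2]
After op 5 (in_shuffle): [3 1 7 0 6 5 2 4]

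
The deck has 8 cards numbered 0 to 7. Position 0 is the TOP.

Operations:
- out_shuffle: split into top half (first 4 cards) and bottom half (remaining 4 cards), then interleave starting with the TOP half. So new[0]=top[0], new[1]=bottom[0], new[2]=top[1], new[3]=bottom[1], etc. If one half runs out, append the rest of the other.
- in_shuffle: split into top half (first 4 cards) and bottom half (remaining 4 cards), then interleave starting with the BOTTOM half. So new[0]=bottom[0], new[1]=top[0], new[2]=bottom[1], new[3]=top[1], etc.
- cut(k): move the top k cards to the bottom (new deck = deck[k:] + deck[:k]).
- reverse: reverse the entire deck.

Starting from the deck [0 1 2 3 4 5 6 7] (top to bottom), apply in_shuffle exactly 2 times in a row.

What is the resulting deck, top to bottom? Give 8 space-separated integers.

After op 1 (in_shuffle): [4 0 5 1 6 2 7 3]
After op 2 (in_shuffle): [6 4 2 0 7 5 3 1]

Answer: 6 4 2 0 7 5 3 1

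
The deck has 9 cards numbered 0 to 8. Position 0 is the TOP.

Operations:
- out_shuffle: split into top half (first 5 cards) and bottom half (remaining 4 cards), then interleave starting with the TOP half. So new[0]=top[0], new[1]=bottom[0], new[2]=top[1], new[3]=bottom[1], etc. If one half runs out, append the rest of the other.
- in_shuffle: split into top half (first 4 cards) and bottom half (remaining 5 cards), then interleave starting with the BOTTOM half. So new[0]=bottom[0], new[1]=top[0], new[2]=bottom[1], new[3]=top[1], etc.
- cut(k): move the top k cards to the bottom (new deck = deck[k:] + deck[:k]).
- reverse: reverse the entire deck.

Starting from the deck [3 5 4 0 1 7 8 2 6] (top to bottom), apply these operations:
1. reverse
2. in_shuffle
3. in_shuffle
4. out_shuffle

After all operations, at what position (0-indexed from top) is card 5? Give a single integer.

Answer: 8

Derivation:
After op 1 (reverse): [6 2 8 7 1 0 4 5 3]
After op 2 (in_shuffle): [1 6 0 2 4 8 5 7 3]
After op 3 (in_shuffle): [4 1 8 6 5 0 7 2 3]
After op 4 (out_shuffle): [4 0 1 7 8 2 6 3 5]
Card 5 is at position 8.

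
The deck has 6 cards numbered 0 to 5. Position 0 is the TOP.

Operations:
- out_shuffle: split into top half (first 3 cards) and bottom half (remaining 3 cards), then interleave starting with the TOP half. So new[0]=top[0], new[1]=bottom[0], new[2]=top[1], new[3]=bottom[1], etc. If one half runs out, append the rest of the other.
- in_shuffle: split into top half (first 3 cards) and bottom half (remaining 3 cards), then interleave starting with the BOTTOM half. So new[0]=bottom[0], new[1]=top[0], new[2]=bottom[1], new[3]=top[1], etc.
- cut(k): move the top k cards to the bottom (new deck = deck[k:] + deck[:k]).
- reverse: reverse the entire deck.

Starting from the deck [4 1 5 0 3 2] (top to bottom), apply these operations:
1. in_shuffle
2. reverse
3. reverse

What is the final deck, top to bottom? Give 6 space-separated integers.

After op 1 (in_shuffle): [0 4 3 1 2 5]
After op 2 (reverse): [5 2 1 3 4 0]
After op 3 (reverse): [0 4 3 1 2 5]

Answer: 0 4 3 1 2 5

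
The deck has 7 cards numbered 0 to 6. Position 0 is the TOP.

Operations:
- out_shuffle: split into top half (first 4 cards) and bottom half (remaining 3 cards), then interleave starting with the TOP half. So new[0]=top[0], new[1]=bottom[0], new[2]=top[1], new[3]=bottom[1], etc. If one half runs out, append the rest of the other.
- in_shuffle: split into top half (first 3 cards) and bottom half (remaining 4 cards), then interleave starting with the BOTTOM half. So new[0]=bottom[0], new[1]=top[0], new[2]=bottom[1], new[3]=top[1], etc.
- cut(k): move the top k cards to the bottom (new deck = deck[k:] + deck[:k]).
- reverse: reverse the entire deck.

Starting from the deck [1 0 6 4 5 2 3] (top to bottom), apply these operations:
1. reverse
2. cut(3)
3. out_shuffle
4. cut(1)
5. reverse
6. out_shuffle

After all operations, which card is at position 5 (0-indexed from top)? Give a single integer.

After op 1 (reverse): [3 2 5 4 6 0 1]
After op 2 (cut(3)): [4 6 0 1 3 2 5]
After op 3 (out_shuffle): [4 3 6 2 0 5 1]
After op 4 (cut(1)): [3 6 2 0 5 1 4]
After op 5 (reverse): [4 1 5 0 2 6 3]
After op 6 (out_shuffle): [4 2 1 6 5 3 0]
Position 5: card 3.

Answer: 3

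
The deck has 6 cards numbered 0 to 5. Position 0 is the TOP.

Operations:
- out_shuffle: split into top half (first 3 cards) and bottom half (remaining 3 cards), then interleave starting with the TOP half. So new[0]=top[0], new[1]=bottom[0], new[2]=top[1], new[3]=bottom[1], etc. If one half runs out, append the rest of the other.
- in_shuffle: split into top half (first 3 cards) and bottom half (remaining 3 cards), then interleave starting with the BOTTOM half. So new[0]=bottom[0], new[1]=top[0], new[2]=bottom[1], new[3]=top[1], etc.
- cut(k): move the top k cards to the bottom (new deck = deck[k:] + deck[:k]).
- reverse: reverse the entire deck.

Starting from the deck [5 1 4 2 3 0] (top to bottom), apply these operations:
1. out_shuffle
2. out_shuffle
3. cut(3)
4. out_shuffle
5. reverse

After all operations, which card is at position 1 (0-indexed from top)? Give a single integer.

After op 1 (out_shuffle): [5 2 1 3 4 0]
After op 2 (out_shuffle): [5 3 2 4 1 0]
After op 3 (cut(3)): [4 1 0 5 3 2]
After op 4 (out_shuffle): [4 5 1 3 0 2]
After op 5 (reverse): [2 0 3 1 5 4]
Position 1: card 0.

Answer: 0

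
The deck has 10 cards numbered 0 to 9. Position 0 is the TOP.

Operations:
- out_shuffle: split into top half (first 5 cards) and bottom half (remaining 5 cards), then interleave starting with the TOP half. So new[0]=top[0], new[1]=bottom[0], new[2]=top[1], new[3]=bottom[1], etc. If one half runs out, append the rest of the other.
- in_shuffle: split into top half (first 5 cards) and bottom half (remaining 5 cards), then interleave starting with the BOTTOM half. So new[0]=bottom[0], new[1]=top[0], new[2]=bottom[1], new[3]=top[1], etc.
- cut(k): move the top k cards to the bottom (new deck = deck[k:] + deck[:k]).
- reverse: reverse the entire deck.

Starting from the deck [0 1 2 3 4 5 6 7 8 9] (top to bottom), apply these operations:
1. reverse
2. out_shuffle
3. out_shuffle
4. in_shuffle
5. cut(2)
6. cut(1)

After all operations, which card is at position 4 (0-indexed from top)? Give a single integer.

After op 1 (reverse): [9 8 7 6 5 4 3 2 1 0]
After op 2 (out_shuffle): [9 4 8 3 7 2 6 1 5 0]
After op 3 (out_shuffle): [9 2 4 6 8 1 3 5 7 0]
After op 4 (in_shuffle): [1 9 3 2 5 4 7 6 0 8]
After op 5 (cut(2)): [3 2 5 4 7 6 0 8 1 9]
After op 6 (cut(1)): [2 5 4 7 6 0 8 1 9 3]
Position 4: card 6.

Answer: 6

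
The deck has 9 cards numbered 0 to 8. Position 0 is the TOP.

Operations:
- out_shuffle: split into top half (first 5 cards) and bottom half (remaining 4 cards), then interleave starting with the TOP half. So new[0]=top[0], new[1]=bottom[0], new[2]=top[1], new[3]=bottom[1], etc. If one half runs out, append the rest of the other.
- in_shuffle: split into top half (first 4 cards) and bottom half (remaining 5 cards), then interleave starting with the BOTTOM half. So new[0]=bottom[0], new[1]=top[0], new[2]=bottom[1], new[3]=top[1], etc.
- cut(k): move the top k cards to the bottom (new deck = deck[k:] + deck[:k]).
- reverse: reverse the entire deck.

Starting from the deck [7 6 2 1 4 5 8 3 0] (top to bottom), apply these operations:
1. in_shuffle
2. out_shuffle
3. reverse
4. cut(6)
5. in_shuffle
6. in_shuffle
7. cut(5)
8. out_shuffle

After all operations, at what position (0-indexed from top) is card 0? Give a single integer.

After op 1 (in_shuffle): [4 7 5 6 8 2 3 1 0]
After op 2 (out_shuffle): [4 2 7 3 5 1 6 0 8]
After op 3 (reverse): [8 0 6 1 5 3 7 2 4]
After op 4 (cut(6)): [7 2 4 8 0 6 1 5 3]
After op 5 (in_shuffle): [0 7 6 2 1 4 5 8 3]
After op 6 (in_shuffle): [1 0 4 7 5 6 8 2 3]
After op 7 (cut(5)): [6 8 2 3 1 0 4 7 5]
After op 8 (out_shuffle): [6 0 8 4 2 7 3 5 1]
Card 0 is at position 1.

Answer: 1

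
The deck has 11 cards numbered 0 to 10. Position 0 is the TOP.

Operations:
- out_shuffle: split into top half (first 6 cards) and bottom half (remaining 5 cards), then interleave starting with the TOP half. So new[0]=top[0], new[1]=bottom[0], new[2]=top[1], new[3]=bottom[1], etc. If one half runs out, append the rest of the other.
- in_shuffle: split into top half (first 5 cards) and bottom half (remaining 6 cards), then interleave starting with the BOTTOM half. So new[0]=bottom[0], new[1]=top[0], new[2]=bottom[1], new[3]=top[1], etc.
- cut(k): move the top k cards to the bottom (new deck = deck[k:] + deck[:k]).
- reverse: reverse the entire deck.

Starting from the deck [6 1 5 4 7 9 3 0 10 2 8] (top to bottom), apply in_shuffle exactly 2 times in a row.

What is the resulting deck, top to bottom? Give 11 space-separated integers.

After op 1 (in_shuffle): [9 6 3 1 0 5 10 4 2 7 8]
After op 2 (in_shuffle): [5 9 10 6 4 3 2 1 7 0 8]

Answer: 5 9 10 6 4 3 2 1 7 0 8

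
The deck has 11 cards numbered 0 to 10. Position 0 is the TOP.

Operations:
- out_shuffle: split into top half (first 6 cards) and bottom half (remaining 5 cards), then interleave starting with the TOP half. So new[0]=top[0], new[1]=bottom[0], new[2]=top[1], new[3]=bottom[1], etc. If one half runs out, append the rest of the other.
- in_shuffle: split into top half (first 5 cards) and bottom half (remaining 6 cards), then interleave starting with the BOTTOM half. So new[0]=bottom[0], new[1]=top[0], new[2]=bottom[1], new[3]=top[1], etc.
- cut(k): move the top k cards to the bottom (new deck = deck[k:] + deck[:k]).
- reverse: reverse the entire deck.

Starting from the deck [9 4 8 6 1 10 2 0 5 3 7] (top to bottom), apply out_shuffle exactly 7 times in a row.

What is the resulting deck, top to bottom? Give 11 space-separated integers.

After op 1 (out_shuffle): [9 2 4 0 8 5 6 3 1 7 10]
After op 2 (out_shuffle): [9 6 2 3 4 1 0 7 8 10 5]
After op 3 (out_shuffle): [9 0 6 7 2 8 3 10 4 5 1]
After op 4 (out_shuffle): [9 3 0 10 6 4 7 5 2 1 8]
After op 5 (out_shuffle): [9 7 3 5 0 2 10 1 6 8 4]
After op 6 (out_shuffle): [9 10 7 1 3 6 5 8 0 4 2]
After op 7 (out_shuffle): [9 5 10 8 7 0 1 4 3 2 6]

Answer: 9 5 10 8 7 0 1 4 3 2 6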